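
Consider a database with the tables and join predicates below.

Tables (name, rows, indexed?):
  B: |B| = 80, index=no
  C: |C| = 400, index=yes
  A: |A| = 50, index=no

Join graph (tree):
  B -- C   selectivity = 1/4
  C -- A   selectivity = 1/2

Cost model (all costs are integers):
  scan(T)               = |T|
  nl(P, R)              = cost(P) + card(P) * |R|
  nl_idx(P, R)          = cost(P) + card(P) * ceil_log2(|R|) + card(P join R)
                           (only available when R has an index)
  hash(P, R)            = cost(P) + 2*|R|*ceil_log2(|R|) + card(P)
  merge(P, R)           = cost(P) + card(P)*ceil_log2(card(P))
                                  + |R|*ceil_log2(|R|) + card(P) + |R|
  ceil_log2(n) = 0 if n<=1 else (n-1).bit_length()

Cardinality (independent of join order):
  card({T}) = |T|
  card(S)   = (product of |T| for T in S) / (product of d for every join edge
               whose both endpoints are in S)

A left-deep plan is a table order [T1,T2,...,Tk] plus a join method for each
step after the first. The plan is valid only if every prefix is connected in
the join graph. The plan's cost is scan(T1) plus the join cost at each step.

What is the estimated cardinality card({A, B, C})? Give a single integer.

200000

Tables in S: A(50), B(80), C(400)
Edges inside S: B-C(d=4), C-A(d=2)
numerator = 50 * 80 * 400 = 1600000
denominator = 4 * 2 = 8
card(S) = 1600000 / 8 = 200000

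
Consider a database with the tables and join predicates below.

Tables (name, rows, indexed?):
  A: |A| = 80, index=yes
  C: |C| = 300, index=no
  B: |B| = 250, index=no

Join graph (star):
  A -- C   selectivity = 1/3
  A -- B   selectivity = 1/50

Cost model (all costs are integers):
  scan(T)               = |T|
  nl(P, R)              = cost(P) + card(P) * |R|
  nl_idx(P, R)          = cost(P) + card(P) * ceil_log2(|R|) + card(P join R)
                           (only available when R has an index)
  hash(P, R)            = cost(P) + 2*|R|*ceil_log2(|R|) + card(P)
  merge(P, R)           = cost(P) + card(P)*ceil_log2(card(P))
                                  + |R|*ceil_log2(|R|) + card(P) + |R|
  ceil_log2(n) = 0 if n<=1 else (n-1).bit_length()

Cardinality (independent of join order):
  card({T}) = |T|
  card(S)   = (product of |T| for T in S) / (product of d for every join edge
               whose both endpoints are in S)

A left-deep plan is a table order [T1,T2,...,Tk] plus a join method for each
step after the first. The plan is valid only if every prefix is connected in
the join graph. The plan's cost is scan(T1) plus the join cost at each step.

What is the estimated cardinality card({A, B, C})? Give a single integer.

40000

Tables in S: A(80), B(250), C(300)
Edges inside S: A-C(d=3), A-B(d=50)
numerator = 80 * 250 * 300 = 6000000
denominator = 3 * 50 = 150
card(S) = 6000000 / 150 = 40000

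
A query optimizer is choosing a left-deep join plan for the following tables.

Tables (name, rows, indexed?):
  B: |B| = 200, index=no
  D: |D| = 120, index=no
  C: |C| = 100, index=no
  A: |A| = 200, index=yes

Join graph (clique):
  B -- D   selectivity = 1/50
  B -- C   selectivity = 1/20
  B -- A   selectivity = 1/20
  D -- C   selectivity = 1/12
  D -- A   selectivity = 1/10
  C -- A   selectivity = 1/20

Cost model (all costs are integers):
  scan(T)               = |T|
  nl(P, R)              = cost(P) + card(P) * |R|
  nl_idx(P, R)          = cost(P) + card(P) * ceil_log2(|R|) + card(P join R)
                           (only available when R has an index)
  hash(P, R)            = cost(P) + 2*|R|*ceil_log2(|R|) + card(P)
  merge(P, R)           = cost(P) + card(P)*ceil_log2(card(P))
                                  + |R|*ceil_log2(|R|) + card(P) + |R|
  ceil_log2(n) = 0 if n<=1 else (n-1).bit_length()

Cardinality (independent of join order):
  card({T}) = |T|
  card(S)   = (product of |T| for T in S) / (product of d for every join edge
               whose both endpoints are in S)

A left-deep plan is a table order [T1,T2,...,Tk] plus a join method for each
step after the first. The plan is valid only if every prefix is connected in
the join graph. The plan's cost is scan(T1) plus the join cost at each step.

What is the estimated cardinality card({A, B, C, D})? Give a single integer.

10

Tables in S: A(200), B(200), C(100), D(120)
Edges inside S: B-D(d=50), B-C(d=20), B-A(d=20), D-C(d=12), D-A(d=10), C-A(d=20)
numerator = 200 * 200 * 100 * 120 = 480000000
denominator = 50 * 20 * 20 * 12 * 10 * 20 = 48000000
card(S) = 480000000 / 48000000 = 10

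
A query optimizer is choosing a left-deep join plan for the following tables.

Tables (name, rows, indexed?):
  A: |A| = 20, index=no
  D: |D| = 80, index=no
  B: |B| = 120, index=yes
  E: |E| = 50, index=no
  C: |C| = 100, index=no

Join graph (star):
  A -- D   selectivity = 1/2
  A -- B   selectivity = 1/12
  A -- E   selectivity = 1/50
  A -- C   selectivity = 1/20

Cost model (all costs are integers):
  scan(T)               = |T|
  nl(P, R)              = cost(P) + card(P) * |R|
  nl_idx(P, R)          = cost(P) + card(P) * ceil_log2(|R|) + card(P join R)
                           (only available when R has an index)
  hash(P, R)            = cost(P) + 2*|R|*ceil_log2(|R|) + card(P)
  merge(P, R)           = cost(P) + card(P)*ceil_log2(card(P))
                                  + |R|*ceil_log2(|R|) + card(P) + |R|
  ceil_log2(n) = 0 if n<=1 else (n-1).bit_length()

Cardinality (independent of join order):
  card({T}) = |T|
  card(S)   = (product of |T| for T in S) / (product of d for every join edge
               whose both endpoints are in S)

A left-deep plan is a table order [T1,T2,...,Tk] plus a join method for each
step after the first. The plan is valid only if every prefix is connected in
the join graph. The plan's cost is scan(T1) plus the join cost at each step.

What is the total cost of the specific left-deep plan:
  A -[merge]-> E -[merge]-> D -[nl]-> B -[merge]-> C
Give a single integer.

210050

step 1: scan A: cost=20, card=20
step 2: join E via merge
    card(P join E) = 20*50/(50) = 20
    cost = 20 + 20*5 + 50*6 + 20 + 50 = 490
step 3: join D via merge
    card(P join D) = 20*80/(2) = 800
    cost = 490 + 20*5 + 80*7 + 20 + 80 = 1250
step 4: join B via nl
    card(P join B) = 800*120/(12) = 8000
    cost = 1250 + 800*120 = 97250
step 5: join C via merge
    card(P join C) = 8000*100/(20) = 40000
    cost = 97250 + 8000*13 + 100*7 + 8000 + 100 = 210050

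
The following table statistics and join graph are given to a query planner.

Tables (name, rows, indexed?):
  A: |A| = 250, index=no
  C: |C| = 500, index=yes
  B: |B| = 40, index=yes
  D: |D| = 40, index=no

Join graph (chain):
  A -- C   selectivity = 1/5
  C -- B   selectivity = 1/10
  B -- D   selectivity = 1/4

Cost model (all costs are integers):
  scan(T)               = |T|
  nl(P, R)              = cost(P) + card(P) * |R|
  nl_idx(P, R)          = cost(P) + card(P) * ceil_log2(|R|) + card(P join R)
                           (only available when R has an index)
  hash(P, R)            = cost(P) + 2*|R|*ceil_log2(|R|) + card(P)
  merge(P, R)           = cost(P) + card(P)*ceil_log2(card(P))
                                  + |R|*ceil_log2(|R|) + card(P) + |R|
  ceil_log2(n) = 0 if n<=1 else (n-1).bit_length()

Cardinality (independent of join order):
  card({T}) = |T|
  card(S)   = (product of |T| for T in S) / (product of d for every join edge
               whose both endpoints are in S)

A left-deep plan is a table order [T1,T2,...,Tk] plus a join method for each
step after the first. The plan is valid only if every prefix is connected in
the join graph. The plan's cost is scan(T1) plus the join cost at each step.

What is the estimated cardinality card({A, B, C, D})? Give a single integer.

Tables in S: A(250), B(40), C(500), D(40)
Edges inside S: A-C(d=5), C-B(d=10), B-D(d=4)
numerator = 250 * 40 * 500 * 40 = 200000000
denominator = 5 * 10 * 4 = 200
card(S) = 200000000 / 200 = 1000000

1000000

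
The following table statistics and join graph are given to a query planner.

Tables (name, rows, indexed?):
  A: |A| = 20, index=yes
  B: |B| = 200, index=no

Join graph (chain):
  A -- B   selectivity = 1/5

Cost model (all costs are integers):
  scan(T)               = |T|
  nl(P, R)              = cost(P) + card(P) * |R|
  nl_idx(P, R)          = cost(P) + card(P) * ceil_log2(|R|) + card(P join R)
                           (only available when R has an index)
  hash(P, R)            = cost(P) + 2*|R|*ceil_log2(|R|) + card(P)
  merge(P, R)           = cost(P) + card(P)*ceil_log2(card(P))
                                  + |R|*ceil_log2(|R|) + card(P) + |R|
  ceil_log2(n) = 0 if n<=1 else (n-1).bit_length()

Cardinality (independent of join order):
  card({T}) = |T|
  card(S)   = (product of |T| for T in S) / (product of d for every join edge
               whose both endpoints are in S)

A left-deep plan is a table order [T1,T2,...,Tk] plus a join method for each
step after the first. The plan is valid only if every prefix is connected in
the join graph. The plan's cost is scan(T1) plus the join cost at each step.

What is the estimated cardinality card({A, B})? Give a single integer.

Tables in S: A(20), B(200)
Edges inside S: A-B(d=5)
numerator = 20 * 200 = 4000
denominator = 5 = 5
card(S) = 4000 / 5 = 800

800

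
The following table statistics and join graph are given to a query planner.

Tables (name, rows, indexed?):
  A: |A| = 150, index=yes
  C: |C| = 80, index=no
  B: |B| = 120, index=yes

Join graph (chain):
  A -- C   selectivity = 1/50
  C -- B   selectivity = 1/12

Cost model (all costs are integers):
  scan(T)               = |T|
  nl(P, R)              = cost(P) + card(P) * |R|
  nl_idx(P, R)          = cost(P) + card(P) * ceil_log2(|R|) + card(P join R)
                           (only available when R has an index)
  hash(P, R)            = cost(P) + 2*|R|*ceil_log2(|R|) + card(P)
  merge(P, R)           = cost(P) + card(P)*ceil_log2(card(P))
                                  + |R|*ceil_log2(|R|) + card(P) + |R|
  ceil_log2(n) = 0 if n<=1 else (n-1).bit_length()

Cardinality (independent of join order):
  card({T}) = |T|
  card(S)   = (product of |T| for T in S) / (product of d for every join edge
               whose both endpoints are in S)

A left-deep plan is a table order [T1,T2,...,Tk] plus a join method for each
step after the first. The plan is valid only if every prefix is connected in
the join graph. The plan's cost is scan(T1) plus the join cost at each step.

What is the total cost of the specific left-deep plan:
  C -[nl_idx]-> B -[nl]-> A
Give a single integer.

step 1: scan C: cost=80, card=80
step 2: join B via nl_idx
    card(P join B) = 80*120/(12) = 800
    cost = 80 + 80*7 + 800 = 1440
step 3: join A via nl
    card(P join A) = 800*150/(50) = 2400
    cost = 1440 + 800*150 = 121440

121440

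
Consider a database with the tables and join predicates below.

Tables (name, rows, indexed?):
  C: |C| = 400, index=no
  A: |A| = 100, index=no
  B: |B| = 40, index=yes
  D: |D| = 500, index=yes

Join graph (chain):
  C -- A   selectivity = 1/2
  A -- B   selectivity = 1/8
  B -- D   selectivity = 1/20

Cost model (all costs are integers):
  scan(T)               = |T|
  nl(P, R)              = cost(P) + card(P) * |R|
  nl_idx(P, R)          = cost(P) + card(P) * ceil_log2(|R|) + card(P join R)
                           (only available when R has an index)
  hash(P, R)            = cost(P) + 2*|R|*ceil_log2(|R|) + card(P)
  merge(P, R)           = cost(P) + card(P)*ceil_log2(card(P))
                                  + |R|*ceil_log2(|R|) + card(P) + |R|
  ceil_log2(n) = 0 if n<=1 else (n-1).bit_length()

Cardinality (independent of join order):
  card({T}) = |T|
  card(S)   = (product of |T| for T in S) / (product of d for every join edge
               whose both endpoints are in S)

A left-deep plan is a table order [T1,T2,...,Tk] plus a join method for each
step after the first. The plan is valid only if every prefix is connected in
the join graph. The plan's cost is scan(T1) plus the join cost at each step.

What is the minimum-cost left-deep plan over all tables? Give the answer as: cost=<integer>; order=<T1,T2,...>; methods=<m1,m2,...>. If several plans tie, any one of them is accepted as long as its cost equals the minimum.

Selinger DP (subsets sized 1..n):
  {C}: scan cost=400, card=400
  {A}: scan cost=100, card=100
  {B}: scan cost=40, card=40
  {D}: scan cost=500, card=500
  {AC}: card=20000; try (A,hash)→2200, (C,merge)→4900, (A,merge)→5200, (C,hash)→7400, (C,nl)→40100, (A,nl)→40400; best=2200 via (A,hash)
  {AB}: card=500; try (B,hash)→680, (A,merge)→1120, (B,merge)→1180, (B,nl_idx)→1200, (A,hash)→1480, (A,nl)→4040 …(+1); best=680 via (B,hash)
  {BD}: card=1000; try (D,nl_idx)→1400, (B,hash)→1480, (B,nl_idx)→4500, (D,merge)→5320, (B,merge)→5780, (D,hash)→9080 …(+2); best=1400 via (D,nl_idx)
  {ABC}: card=100000; try (C,hash)→8380, (C,merge)→9680, (B,hash)→22680, (C,nl)→200680, (B,nl_idx)→222200, (B,merge)→322480 …(+1); best=8380 via (C,hash)
  {ABD}: card=12500; try (A,hash)→3800, (D,hash)→10180, (D,merge)→10680, (A,merge)→13200, (D,nl_idx)→17680, (A,nl)→101400 …(+1); best=3800 via (A,hash)
  {ABCD}: card=2500000; try (C,hash)→23500, (D,hash)→117380, (C,merge)→195300, (D,merge)→1813380, (D,nl_idx)→3408380, (C,nl)→5003800 …(+1); best=23500 via (C,hash)

cost=23500; order=B,D,A,C; methods=nl_idx,hash,hash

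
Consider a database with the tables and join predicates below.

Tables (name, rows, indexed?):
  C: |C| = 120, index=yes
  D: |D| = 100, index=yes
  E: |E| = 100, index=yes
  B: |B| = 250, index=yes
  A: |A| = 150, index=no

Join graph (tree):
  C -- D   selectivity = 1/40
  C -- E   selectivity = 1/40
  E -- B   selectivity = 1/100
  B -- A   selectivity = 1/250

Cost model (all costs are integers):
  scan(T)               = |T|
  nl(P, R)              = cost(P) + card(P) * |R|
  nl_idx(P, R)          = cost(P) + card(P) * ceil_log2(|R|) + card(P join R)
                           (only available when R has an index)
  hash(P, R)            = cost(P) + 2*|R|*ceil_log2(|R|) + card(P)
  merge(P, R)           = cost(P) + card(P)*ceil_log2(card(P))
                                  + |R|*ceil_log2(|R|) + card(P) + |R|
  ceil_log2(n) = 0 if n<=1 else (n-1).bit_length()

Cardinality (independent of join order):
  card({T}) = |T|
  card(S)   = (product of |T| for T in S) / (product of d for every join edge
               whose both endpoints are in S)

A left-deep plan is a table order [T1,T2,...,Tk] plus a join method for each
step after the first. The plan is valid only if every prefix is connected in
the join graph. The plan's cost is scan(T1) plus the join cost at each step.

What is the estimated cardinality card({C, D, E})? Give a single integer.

750

Tables in S: C(120), D(100), E(100)
Edges inside S: C-D(d=40), C-E(d=40)
numerator = 120 * 100 * 100 = 1200000
denominator = 40 * 40 = 1600
card(S) = 1200000 / 1600 = 750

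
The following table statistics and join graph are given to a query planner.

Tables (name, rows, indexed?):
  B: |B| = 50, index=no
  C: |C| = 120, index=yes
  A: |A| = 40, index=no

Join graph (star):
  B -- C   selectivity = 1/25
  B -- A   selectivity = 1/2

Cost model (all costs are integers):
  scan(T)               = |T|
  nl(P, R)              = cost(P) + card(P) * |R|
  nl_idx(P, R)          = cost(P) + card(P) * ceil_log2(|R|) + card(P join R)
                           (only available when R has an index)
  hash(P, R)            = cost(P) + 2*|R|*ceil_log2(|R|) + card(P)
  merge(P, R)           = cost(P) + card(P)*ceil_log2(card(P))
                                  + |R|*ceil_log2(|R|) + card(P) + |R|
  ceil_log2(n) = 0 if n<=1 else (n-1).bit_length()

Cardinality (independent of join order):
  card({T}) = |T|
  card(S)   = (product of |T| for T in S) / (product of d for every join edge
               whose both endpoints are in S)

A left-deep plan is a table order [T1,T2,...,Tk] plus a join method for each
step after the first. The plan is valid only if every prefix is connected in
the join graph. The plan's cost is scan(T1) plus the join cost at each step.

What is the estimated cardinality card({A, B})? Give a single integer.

Tables in S: A(40), B(50)
Edges inside S: B-A(d=2)
numerator = 40 * 50 = 2000
denominator = 2 = 2
card(S) = 2000 / 2 = 1000

1000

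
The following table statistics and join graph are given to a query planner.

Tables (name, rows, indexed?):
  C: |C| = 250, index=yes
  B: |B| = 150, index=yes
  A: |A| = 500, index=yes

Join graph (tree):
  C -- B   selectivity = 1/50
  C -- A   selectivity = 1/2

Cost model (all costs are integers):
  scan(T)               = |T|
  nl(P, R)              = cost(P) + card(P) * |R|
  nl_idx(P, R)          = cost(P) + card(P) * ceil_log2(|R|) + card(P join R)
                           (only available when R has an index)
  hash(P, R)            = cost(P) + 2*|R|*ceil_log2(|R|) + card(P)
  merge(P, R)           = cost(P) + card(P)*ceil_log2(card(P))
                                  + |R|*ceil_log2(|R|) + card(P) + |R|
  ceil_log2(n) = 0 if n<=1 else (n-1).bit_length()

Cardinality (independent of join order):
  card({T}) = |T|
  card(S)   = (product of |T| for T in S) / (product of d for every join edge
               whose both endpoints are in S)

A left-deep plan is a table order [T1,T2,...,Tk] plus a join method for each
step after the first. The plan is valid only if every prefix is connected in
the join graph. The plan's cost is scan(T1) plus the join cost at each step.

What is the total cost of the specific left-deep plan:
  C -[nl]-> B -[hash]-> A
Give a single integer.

47500

step 1: scan C: cost=250, card=250
step 2: join B via nl
    card(P join B) = 250*150/(50) = 750
    cost = 250 + 250*150 = 37750
step 3: join A via hash
    card(P join A) = 750*500/(2) = 187500
    cost = 37750 + 2*500*9 + 750 = 47500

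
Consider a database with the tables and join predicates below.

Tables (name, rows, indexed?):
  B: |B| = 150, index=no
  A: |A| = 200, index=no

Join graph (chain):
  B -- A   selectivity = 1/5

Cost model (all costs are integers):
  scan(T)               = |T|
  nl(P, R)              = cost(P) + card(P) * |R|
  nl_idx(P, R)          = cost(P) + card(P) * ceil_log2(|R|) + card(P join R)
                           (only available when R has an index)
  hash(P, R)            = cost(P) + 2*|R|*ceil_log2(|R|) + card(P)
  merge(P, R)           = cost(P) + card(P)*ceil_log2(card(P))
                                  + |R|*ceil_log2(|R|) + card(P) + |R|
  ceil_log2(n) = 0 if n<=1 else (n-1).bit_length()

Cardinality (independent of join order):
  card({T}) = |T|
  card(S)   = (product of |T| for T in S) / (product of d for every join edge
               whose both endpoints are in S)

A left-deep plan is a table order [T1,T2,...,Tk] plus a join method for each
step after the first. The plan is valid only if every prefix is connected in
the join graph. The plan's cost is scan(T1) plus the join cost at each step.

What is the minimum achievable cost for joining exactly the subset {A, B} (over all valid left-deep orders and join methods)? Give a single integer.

Selinger DP over subsets of {A,B}:
  {B}: scan cost=150, card=150
  {A}: scan cost=200, card=200
  {AB}: card=6000; try (B,hash)→2800, (A,merge)→3300, (B,merge)→3350, (A,hash)→3500, (A,nl)→30150, (B,nl)→30200; best=2800 via (B,hash)

2800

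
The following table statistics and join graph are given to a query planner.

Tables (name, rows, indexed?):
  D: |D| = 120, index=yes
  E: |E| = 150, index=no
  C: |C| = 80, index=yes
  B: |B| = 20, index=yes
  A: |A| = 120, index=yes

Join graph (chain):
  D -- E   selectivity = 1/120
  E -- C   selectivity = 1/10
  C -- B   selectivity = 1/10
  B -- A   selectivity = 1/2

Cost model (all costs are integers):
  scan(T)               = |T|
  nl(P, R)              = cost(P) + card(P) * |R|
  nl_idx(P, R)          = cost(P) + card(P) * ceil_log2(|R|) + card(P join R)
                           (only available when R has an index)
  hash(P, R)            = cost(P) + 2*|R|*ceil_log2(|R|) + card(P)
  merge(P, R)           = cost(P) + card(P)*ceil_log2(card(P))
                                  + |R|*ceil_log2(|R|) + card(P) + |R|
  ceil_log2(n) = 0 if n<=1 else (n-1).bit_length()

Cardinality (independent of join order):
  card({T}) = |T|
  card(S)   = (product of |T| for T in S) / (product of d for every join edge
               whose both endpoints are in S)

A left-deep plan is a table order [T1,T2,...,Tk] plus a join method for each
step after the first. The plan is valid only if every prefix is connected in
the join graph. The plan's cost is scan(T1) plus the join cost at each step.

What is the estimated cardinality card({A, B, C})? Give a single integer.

Tables in S: A(120), B(20), C(80)
Edges inside S: C-B(d=10), B-A(d=2)
numerator = 120 * 20 * 80 = 192000
denominator = 10 * 2 = 20
card(S) = 192000 / 20 = 9600

9600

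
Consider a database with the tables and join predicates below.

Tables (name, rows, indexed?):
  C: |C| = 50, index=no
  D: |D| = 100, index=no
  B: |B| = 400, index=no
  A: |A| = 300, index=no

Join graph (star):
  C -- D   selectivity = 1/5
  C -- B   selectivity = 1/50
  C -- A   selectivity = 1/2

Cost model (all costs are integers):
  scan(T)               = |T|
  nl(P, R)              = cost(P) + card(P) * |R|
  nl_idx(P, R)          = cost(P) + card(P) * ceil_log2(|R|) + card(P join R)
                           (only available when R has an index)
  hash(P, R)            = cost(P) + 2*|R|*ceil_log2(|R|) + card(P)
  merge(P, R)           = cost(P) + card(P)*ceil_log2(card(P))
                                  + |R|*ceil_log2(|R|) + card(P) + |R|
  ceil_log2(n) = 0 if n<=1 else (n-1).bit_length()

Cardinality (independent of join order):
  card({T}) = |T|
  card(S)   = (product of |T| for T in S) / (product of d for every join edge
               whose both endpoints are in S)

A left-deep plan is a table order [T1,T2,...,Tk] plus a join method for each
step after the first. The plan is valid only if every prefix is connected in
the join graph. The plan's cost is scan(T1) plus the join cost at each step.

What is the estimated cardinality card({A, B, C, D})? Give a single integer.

Tables in S: A(300), B(400), C(50), D(100)
Edges inside S: C-D(d=5), C-B(d=50), C-A(d=2)
numerator = 300 * 400 * 50 * 100 = 600000000
denominator = 5 * 50 * 2 = 500
card(S) = 600000000 / 500 = 1200000

1200000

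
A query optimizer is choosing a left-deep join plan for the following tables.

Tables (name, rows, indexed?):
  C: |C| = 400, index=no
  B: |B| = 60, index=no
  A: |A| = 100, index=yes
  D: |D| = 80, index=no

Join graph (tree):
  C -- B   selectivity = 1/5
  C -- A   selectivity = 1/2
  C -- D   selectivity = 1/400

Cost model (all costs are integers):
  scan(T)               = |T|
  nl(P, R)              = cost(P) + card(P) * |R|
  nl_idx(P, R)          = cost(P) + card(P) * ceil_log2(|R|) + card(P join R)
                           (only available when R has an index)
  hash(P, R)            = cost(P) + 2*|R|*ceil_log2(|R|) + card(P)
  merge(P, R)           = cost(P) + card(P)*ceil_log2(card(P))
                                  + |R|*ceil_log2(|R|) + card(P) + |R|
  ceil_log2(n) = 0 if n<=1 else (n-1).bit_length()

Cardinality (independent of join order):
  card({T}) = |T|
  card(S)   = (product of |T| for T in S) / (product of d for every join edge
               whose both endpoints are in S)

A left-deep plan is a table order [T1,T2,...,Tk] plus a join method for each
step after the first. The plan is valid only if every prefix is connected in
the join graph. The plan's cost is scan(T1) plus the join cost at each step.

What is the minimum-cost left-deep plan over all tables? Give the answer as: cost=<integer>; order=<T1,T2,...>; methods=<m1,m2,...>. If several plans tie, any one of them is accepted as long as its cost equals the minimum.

cost=5080; order=C,D,B,A; methods=hash,hash,hash

Selinger DP (subsets sized 1..n):
  {C}: scan cost=400, card=400
  {B}: scan cost=60, card=60
  {A}: scan cost=100, card=100
  {D}: scan cost=80, card=80
  {BC}: card=4800; try (B,hash)→1520, (C,merge)→4480, (B,merge)→4820, (C,hash)→7320, (C,nl)→24060, (B,nl)→24400; best=1520 via (B,hash)
  {AC}: card=20000; try (A,hash)→2200, (C,merge)→4900, (A,merge)→5200, (C,hash)→7400, (A,nl_idx)→23200, (C,nl)→40100 …(+1); best=2200 via (A,hash)
  {CD}: card=80; try (D,hash)→1920, (C,merge)→4720, (D,merge)→5040, (C,hash)→7360, (C,nl)→32080, (D,nl)→32400; best=1920 via (D,hash)
  {ABC}: card=240000; try (A,hash)→7720, (B,hash)→22920, (A,merge)→69520, (A,nl_idx)→275120, (B,merge)→322620, (A,nl)→481520 …(+1); best=7720 via (A,hash)
  {BCD}: card=960; try (B,hash)→2720, (B,merge)→2980, (B,nl)→6720, (D,hash)→7440, (D,merge)→69360, (D,nl)→385520; best=2720 via (B,hash)
  {ACD}: card=4000; try (A,merge)→3360, (A,hash)→3400, (A,nl_idx)→6480, (A,nl)→9920, (D,hash)→23320, (D,merge)→322840 …(+1); best=3360 via (A,merge)
  {ABCD}: card=48000; try (A,hash)→5080, (B,hash)→8080, (A,merge)→14080, (B,merge)→55780, (A,nl_idx)→57440, (A,nl)→98720 …(+4); best=5080 via (A,hash)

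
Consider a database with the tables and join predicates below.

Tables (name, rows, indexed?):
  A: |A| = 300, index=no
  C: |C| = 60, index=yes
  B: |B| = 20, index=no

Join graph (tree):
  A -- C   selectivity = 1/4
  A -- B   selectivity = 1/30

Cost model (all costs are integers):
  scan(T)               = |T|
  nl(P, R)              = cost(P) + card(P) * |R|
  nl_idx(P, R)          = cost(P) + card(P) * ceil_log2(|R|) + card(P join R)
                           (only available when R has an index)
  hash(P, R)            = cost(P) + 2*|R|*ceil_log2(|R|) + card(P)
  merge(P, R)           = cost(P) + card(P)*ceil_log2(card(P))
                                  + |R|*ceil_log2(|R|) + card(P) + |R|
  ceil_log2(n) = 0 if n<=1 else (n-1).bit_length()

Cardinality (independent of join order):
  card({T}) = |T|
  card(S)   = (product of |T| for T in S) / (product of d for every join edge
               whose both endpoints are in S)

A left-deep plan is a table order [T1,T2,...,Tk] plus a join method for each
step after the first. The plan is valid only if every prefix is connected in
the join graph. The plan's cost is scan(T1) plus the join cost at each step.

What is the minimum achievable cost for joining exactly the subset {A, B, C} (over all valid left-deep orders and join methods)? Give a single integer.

1720

Selinger DP over subsets of {A,B,C}:
  {A}: scan cost=300, card=300
  {C}: scan cost=60, card=60
  {B}: scan cost=20, card=20
  {AC}: card=4500; try (C,hash)→1320, (A,merge)→3480, (C,merge)→3720, (A,hash)→5520, (C,nl_idx)→6600, (A,nl)→18060 …(+1); best=1320 via (C,hash)
  {AB}: card=200; try (B,hash)→800, (A,merge)→3140, (B,merge)→3420, (A,hash)→5440, (A,nl)→6020, (B,nl)→6300; best=800 via (B,hash)
  {ABC}: card=3000; try (C,hash)→1720, (C,merge)→3020, (C,nl_idx)→5000, (B,hash)→6020, (C,nl)→12800, (B,merge)→64440 …(+1); best=1720 via (C,hash)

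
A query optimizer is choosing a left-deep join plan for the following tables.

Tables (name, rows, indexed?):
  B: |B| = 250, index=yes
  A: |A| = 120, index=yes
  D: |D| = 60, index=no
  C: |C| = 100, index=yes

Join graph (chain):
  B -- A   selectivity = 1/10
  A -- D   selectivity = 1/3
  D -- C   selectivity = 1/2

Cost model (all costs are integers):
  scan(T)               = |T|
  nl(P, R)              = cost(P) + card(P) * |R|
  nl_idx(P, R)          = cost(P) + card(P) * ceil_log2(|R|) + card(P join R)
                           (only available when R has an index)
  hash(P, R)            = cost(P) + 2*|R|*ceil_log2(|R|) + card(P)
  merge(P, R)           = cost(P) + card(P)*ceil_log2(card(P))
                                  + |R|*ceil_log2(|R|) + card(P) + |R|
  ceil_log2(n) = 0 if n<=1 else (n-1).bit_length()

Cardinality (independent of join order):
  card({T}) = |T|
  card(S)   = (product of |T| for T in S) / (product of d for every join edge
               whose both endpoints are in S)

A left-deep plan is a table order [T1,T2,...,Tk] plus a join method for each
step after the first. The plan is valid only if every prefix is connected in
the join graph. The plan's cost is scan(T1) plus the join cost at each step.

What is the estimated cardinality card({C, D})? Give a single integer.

3000

Tables in S: C(100), D(60)
Edges inside S: D-C(d=2)
numerator = 100 * 60 = 6000
denominator = 2 = 2
card(S) = 6000 / 2 = 3000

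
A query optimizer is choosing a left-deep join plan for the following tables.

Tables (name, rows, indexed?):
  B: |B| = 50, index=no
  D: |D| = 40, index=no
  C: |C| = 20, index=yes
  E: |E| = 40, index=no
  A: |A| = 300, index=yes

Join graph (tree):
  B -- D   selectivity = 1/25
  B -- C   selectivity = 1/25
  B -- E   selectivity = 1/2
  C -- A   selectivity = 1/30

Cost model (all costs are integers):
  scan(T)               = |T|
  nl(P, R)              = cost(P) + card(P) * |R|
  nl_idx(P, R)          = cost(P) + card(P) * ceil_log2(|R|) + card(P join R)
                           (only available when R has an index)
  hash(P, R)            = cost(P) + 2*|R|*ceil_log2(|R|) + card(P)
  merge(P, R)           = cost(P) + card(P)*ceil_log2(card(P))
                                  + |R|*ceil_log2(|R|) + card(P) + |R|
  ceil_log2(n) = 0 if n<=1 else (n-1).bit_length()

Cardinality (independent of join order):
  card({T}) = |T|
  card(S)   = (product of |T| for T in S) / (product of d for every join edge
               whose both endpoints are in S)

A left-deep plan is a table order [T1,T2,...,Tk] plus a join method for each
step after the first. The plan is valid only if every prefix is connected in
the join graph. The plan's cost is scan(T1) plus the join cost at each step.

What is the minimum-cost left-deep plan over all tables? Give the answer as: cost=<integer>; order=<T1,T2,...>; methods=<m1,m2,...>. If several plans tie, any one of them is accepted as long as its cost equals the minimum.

Selinger DP (subsets sized 1..n):
  {B}: scan cost=50, card=50
  {D}: scan cost=40, card=40
  {C}: scan cost=20, card=20
  {E}: scan cost=40, card=40
  {A}: scan cost=300, card=300
  {BD}: card=80; try (D,hash)→580, (B,merge)→670, (D,merge)→680, (B,hash)→680, (B,nl)→2040, (D,nl)→2050; best=580 via (D,hash)
  {BC}: card=40; try (C,hash)→300, (C,nl_idx)→340, (B,merge)→490, (C,merge)→520, (B,hash)→640, (B,nl)→1020 …(+1); best=300 via (C,hash)
  {BE}: card=1000; try (E,hash)→580, (B,merge)→670, (E,merge)→680, (B,hash)→680, (B,nl)→2040, (E,nl)→2050; best=580 via (E,hash)
  {AC}: card=200; try (A,nl_idx)→400, (C,hash)→800, (C,nl_idx)→2000, (A,merge)→3140, (C,merge)→3420, (A,hash)→5440 …(+2); best=400 via (A,nl_idx)
  {BCD}: card=64; try (D,hash)→820, (D,merge)→860, (C,hash)→860, (C,nl_idx)→1044, (C,merge)→1340, (D,nl)→1900 …(+1); best=820 via (D,hash)
  {BDE}: card=1600; try (E,hash)→1140, (E,merge)→1500, (D,hash)→2060, (E,nl)→3780, (D,merge)→11860, (D,nl)→40580; best=1140 via (E,hash)
  {BCE}: card=800; try (E,hash)→820, (E,merge)→860, (C,hash)→1780, (E,nl)→1900, (C,nl_idx)→6380, (C,merge)→11700 …(+1); best=820 via (E,hash)
  {ABC}: card=400; try (A,nl_idx)→1060, (B,hash)→1200, (B,merge)→2550, (A,merge)→3580, (A,hash)→5740, (B,nl)→10400 …(+1); best=1060 via (A,nl_idx)
  {BCDE}: card=1280; try (E,hash)→1364, (E,merge)→1548, (D,hash)→2100, (C,hash)→2940, (E,nl)→3380, (D,merge)→9900 …(+4); best=1364 via (E,hash)
  {ABCD}: card=640; try (D,hash)→1940, (A,nl_idx)→2036, (A,merge)→4268, (D,merge)→5340, (A,hash)→6284, (D,nl)→17060 …(+1); best=1940 via (D,hash)
  {ABCE}: card=8000; try (E,hash)→1940, (E,merge)→5340, (A,hash)→7020, (A,merge)→12620, (A,nl_idx)→16020, (E,nl)→17060 …(+1); best=1940 via (E,hash)
  {ABCDE}: card=12800; try (E,hash)→3060, (A,hash)→8044, (E,merge)→9260, (D,hash)→10420, (A,merge)→19724, (A,nl_idx)→25684 …(+4); best=3060 via (E,hash)

cost=3060; order=B,C,A,D,E; methods=hash,nl_idx,hash,hash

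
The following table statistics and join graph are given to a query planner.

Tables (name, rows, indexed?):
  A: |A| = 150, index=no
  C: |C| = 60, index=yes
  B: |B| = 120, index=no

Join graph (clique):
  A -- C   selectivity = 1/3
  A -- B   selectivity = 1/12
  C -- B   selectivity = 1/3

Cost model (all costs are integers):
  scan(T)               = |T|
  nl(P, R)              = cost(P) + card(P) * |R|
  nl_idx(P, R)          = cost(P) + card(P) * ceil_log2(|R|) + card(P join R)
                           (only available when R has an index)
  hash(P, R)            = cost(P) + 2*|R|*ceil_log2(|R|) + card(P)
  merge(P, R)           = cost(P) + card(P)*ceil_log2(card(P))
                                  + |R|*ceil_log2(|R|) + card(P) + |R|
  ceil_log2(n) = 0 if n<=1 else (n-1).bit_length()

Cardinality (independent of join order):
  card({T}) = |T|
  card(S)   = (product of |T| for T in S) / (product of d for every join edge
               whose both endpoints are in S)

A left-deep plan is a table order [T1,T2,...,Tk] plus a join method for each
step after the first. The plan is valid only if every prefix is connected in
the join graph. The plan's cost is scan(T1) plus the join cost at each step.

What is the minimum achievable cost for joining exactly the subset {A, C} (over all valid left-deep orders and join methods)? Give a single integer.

1020

Selinger DP over subsets of {A,C}:
  {A}: scan cost=150, card=150
  {C}: scan cost=60, card=60
  {AC}: card=3000; try (C,hash)→1020, (A,merge)→1830, (C,merge)→1920, (A,hash)→2520, (C,nl_idx)→4050, (A,nl)→9060 …(+1); best=1020 via (C,hash)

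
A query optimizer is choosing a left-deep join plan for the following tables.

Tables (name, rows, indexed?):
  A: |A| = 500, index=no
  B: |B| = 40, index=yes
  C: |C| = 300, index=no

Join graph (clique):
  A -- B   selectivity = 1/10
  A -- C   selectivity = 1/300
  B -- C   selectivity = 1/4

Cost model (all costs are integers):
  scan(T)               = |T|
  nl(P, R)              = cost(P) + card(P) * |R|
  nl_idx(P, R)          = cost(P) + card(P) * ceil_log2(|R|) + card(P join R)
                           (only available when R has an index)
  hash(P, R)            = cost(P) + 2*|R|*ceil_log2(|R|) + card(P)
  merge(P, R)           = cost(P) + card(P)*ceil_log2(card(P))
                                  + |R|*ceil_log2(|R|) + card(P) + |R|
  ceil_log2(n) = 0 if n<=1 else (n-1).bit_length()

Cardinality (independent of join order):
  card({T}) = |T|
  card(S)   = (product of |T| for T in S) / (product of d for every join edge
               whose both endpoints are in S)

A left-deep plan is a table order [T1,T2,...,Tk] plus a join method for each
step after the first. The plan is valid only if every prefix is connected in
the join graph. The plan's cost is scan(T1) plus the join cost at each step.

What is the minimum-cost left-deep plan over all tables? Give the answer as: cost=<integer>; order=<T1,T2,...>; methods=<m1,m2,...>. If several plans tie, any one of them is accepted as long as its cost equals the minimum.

cost=7380; order=A,C,B; methods=hash,hash

Selinger DP (subsets sized 1..n):
  {A}: scan cost=500, card=500
  {B}: scan cost=40, card=40
  {C}: scan cost=300, card=300
  {AB}: card=2000; try (B,hash)→1480, (A,merge)→5320, (B,nl_idx)→5500, (B,merge)→5780, (A,hash)→9080, (A,nl)→20040 …(+1); best=1480 via (B,hash)
  {AC}: card=500; try (C,hash)→6400, (A,merge)→8300, (C,merge)→8500, (A,hash)→9600, (A,nl)→150300, (C,nl)→150500; best=6400 via (C,hash)
  {BC}: card=3000; try (B,hash)→1080, (C,merge)→3320, (B,merge)→3580, (B,nl_idx)→5100, (C,hash)→5480, (C,nl)→12040 …(+1); best=1080 via (B,hash)
  {ABC}: card=500; try (B,hash)→7380, (C,hash)→8880, (B,nl_idx)→9900, (B,merge)→11680, (A,hash)→13080, (B,nl)→26400 …(+4); best=7380 via (B,hash)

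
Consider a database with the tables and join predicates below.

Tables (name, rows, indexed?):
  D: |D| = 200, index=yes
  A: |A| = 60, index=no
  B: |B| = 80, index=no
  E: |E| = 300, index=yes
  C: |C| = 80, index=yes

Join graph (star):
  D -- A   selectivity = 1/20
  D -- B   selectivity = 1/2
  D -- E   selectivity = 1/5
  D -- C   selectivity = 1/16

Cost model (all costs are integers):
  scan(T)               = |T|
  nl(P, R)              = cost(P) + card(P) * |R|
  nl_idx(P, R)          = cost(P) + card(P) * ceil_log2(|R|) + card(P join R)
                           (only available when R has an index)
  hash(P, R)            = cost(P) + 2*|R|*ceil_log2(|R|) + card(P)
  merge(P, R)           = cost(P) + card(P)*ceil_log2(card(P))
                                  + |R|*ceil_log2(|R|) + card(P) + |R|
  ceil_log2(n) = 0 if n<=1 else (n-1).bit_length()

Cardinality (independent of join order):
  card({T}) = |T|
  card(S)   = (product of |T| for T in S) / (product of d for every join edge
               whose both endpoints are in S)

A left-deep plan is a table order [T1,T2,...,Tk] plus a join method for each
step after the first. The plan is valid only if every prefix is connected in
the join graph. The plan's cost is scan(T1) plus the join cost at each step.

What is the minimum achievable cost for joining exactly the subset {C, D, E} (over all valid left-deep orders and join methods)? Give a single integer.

Selinger DP over subsets of {C,D,E}:
  {D}: scan cost=200, card=200
  {E}: scan cost=300, card=300
  {C}: scan cost=80, card=80
  {DE}: card=12000; try (D,hash)→3800, (E,merge)→5000, (D,merge)→5100, (E,hash)→5800, (E,nl_idx)→14000, (D,nl_idx)→14700 …(+2); best=3800 via (D,hash)
  {CD}: card=1000; try (C,hash)→1520, (D,nl_idx)→1720, (D,merge)→2520, (C,nl_idx)→2600, (C,merge)→2640, (D,hash)→3360 …(+2); best=1520 via (C,hash)
  {CDE}: card=60000; try (E,hash)→7920, (E,merge)→15520, (C,hash)→16920, (E,nl_idx)→70520, (C,nl_idx)→147800, (C,merge)→184440 …(+2); best=7920 via (E,hash)

7920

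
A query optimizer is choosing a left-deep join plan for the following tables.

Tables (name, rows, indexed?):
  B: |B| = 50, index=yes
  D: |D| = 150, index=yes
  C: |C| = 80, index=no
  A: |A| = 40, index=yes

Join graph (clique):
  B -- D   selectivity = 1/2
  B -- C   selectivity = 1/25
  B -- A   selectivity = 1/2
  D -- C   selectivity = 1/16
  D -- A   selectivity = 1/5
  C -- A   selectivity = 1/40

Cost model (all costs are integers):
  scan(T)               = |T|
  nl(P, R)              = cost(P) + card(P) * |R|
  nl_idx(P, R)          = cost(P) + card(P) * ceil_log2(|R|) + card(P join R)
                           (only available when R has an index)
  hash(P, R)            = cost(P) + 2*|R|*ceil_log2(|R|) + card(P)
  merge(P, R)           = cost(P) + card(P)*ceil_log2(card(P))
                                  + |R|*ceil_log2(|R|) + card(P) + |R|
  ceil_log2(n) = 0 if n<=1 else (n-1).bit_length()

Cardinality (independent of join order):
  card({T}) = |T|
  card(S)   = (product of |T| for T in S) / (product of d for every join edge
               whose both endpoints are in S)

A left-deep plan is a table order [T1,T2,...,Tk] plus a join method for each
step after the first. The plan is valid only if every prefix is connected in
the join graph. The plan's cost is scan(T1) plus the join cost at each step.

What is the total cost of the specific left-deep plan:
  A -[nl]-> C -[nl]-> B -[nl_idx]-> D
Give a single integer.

step 1: scan A: cost=40, card=40
step 2: join C via nl
    card(P join C) = 40*80/(40) = 80
    cost = 40 + 40*80 = 3240
step 3: join B via nl
    card(P join B) = 80*50/(25*2) = 80
    cost = 3240 + 80*50 = 7240
step 4: join D via nl_idx
    card(P join D) = 80*150/(2*16*5) = 75
    cost = 7240 + 80*8 + 75 = 7955

7955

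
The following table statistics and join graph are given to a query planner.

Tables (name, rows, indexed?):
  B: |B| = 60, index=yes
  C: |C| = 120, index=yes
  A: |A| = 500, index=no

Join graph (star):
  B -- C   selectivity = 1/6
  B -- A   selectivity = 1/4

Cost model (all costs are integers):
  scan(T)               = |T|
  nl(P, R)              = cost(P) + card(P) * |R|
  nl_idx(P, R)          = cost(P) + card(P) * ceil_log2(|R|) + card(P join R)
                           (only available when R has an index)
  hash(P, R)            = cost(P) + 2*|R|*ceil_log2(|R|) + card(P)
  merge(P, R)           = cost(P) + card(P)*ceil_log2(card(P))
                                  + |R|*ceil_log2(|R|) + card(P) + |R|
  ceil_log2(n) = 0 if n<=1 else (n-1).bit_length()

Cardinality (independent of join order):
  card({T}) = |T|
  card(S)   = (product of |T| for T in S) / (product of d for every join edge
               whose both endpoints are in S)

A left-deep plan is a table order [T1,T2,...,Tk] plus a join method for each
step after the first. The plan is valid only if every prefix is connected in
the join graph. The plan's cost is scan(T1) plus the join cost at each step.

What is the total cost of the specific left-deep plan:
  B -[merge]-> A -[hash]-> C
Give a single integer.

14660

step 1: scan B: cost=60, card=60
step 2: join A via merge
    card(P join A) = 60*500/(4) = 7500
    cost = 60 + 60*6 + 500*9 + 60 + 500 = 5480
step 3: join C via hash
    card(P join C) = 7500*120/(6) = 150000
    cost = 5480 + 2*120*7 + 7500 = 14660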